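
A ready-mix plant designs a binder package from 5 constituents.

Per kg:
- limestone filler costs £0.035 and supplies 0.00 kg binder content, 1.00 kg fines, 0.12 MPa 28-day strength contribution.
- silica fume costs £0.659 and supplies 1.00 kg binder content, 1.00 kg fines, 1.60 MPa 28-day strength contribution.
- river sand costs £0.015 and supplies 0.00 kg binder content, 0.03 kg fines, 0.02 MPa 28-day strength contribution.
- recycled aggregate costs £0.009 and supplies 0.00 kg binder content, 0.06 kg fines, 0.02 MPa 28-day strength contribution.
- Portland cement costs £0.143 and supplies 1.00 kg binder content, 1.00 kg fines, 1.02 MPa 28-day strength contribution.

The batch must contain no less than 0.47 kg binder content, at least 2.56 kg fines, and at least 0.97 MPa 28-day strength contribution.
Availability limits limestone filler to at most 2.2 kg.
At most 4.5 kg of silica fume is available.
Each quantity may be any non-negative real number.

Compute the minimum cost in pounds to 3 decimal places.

£0.169

Set it up as a linear program. Let x1 = kg of limestone filler, x2 = kg of silica fume, x3 = kg of river sand, x4 = kg of recycled aggregate, x5 = kg of Portland cement.
Minimize 0.035x1 + 0.659x2 + 0.015x3 + 0.009x4 + 0.143x5 subject to:
  1x2 + 1x5 ≥ 0.47   (binder content)
  1x1 + 1x2 + 0.03x3 + 0.06x4 + 1x5 ≥ 2.56   (fines)
  0.12x1 + 1.6x2 + 0.02x3 + 0.02x4 + 1.02x5 ≥ 0.97   (28-day strength contribution)
  x1 ≤ 2.2
  x2 ≤ 4.5
  x1, x2, x3, x4, x5 ≥ 0.
The minimum-cost mix takes nothing from silica fume, river sand, recycled aggregate — only limestone filler, Portland cement. Binding constraints: fines and 28-day strength contribution.
So limestone filler = 1.824 kg, Portland cement = 0.7364 kg.
Cost = 0.035·1.824 + 0.143·0.7364 = 0.16915.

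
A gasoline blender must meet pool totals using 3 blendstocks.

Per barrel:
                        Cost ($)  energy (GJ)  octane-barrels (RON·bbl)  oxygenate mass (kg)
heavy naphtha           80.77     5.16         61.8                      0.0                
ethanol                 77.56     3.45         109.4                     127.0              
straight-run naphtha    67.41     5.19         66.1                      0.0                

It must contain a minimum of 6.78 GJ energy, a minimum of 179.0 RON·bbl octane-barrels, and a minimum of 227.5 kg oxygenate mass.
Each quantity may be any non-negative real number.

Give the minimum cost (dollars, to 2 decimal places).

Set it up as a linear program. Let x1 = barrels of heavy naphtha, x2 = barrels of ethanol, x3 = barrels of straight-run naphtha.
min 80.77x1 + 77.56x2 + 67.41x3 subject to:
  5.16x1 + 3.45x2 + 5.19x3 ≥ 6.78   (energy)
  61.8x1 + 109.4x2 + 66.1x3 ≥ 179   (octane-barrels)
  127x2 ≥ 227.5   (oxygenate mass)
  x1, x2, x3 ≥ 0.
At the optimum only ethanol, straight-run naphtha are positive (heavy naphtha = 0). Binding constraints: energy and oxygenate mass.
Optimal quantities: ethanol = 1.79134 barrels, straight-run naphtha = 0.115584 barrels.
Cost = 77.56·1.79134 + 67.41·0.115584 = 146.7278.

$146.73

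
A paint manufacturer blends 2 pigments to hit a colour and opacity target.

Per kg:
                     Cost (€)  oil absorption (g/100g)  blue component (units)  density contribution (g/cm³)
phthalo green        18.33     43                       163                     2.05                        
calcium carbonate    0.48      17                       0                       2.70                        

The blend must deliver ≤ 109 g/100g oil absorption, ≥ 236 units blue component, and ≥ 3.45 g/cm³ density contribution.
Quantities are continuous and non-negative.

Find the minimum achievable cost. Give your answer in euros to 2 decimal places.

Treat it as an LP. Let x1 = kg of phthalo green, x2 = kg of calcium carbonate.
Minimise 18.33x1 + 0.48x2 with:
  43x1 + 17x2 ≤ 109   (oil absorption)
  163x1 ≥ 236   (blue component)
  2.05x1 + 2.7x2 ≥ 3.45   (density contribution)
  x1, x2 ≥ 0.
Both inputs are positive at the optimum. There the blue component and density contribution constraints are tight.
That vertex is x1 = 1.44785, x2 = 0.178482.
Total cost: 18.33·1.44785 + 0.48·0.178482 = 26.6248.

€26.62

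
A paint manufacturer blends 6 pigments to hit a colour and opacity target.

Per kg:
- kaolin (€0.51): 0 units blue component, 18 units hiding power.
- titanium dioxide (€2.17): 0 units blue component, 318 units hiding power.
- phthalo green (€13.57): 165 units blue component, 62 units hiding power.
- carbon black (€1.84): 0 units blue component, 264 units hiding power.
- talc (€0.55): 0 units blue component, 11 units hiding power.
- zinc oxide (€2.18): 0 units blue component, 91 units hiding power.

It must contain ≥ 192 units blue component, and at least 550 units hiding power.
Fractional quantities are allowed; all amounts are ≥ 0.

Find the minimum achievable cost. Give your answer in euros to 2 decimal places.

This is a linear program. Let x1 = kg of kaolin, x2 = kg of titanium dioxide, x3 = kg of phthalo green, x4 = kg of carbon black, x5 = kg of talc, x6 = kg of zinc oxide.
Minimise 0.51x1 + 2.17x2 + 13.57x3 + 1.84x4 + 0.55x5 + 2.18x6 subject to:
  165x3 ≥ 192   (blue component)
  18x1 + 318x2 + 62x3 + 264x4 + 11x5 + 91x6 ≥ 550   (hiding power)
  x1, x2, x3, x4, x5, x6 ≥ 0.
At the optimum only titanium dioxide, phthalo green are positive (kaolin, carbon black, talc, zinc oxide = 0). Binding constraints: blue component and hiding power.
So titanium dioxide = 1.5027 kg, phthalo green = 1.1636 kg.
Hence cost = 2.17·1.5027 + 13.57·1.1636 = €19.0509.

€19.05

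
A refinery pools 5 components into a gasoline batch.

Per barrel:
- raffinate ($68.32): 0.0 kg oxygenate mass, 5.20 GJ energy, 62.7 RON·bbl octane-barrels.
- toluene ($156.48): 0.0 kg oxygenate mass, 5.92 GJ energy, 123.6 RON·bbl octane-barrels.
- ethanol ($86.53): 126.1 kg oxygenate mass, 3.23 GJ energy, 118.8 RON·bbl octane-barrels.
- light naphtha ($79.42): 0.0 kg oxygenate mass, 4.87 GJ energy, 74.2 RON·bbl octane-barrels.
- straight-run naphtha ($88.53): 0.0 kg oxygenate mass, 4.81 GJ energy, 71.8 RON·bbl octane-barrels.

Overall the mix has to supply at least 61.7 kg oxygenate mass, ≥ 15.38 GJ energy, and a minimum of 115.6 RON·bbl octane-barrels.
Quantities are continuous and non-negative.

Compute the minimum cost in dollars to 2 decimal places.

$223.64

Let x1 = barrels of raffinate, x2 = barrels of toluene, x3 = barrels of ethanol, x4 = barrels of light naphtha, x5 = barrels of straight-run naphtha.
min 68.32x1 + 156.48x2 + 86.53x3 + 79.42x4 + 88.53x5 s.t.:
  126.1x3 ≥ 61.7   (oxygenate mass)
  5.2x1 + 5.92x2 + 3.23x3 + 4.87x4 + 4.81x5 ≥ 15.38   (energy)
  62.7x1 + 123.6x2 + 118.8x3 + 74.2x4 + 71.8x5 ≥ 115.6   (octane-barrels)
  x1, x2, x3, x4, x5 ≥ 0.
The optimal basis is {raffinate, ethanol}; toluene, light naphtha, straight-run naphtha drop out. The oxygenate mass and energy requirements are met with equality.
Solving gives x1 = 2.65377, x3 = 0.489294.
Cost = 68.32·2.65377 + 86.53·0.489294 = 223.6442.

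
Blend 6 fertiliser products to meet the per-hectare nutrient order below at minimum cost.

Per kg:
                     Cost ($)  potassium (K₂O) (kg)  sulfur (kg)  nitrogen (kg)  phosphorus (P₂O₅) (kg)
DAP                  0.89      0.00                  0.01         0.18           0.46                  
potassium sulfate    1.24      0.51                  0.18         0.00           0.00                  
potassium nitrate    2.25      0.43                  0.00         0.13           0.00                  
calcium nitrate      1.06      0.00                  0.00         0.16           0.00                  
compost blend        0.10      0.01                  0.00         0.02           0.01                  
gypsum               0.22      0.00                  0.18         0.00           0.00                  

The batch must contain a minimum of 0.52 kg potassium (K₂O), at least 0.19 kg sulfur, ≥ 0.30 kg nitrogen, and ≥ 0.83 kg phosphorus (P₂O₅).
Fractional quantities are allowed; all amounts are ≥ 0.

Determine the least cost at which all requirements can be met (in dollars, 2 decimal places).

Treat it as an LP. Let x1 = kg of DAP, x2 = kg of potassium sulfate, x3 = kg of potassium nitrate, x4 = kg of calcium nitrate, x5 = kg of compost blend, x6 = kg of gypsum.
min 0.89x1 + 1.24x2 + 2.25x3 + 1.06x4 + 0.1x5 + 0.22x6 s.t.:
  0.51x2 + 0.43x3 + 0.01x5 ≥ 0.52   (potassium (K₂O))
  0.01x1 + 0.18x2 + 0.18x6 ≥ 0.19   (sulfur)
  0.18x1 + 0.13x3 + 0.16x4 + 0.02x5 ≥ 0.3   (nitrogen)
  0.46x1 + 0.01x5 ≥ 0.83   (phosphorus (P₂O₅))
  x1, x2, x3, x4, x5, x6 ≥ 0.
The cheapest feasible vertex uses only DAP, potassium sulfate; potassium nitrate, calcium nitrate, compost blend, gypsum are not used. The potassium (K₂O) and phosphorus (P₂O₅) requirements are met with equality.
Optimal quantities: DAP = 1.804 kg, potassium sulfate = 1.02 kg.
Cost = 0.89·1.804 + 1.24·1.02 = 2.8704.

$2.87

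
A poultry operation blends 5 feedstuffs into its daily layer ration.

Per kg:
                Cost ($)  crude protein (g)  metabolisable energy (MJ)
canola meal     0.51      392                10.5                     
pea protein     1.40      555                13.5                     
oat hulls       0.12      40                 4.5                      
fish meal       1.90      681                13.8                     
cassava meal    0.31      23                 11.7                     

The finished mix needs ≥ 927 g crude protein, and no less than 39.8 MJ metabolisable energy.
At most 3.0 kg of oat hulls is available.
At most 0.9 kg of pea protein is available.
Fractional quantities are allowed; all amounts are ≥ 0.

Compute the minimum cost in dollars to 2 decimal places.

Let x1 = kg of canola meal, x2 = kg of pea protein, x3 = kg of oat hulls, x4 = kg of fish meal, x5 = kg of cassava meal.
Minimise 0.51x1 + 1.4x2 + 0.12x3 + 1.9x4 + 0.31x5 subject to:
  392x1 + 555x2 + 40x3 + 681x4 + 23x5 ≥ 927   (crude protein)
  10.5x1 + 13.5x2 + 4.5x3 + 13.8x4 + 11.7x5 ≥ 39.8   (metabolisable energy)
  x3 ≤ 3
  x2 ≤ 0.9
  x1, x2, x3, x4, x5 ≥ 0.
The cheapest feasible vertex uses only canola meal, oat hulls, cassava meal; pea protein, fish meal are not used. Binding constraints: crude protein, metabolisable energy, the oat hulls cap.
Optimal quantities: canola meal = 2.034 kg, oat hulls = 3 kg, cassava meal = 0.4226 kg.
Total cost: 0.51·2.034 + 0.12·3 + 0.31·0.4226 = 1.5283.

$1.53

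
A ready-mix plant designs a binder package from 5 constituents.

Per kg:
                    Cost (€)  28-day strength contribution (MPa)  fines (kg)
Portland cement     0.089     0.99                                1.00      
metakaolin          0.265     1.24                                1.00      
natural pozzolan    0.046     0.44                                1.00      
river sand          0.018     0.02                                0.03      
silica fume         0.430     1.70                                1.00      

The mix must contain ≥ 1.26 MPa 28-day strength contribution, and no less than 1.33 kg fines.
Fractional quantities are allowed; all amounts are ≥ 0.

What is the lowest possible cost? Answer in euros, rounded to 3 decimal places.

€0.114

This is a linear program. Let x1 = kg of Portland cement, x2 = kg of metakaolin, x3 = kg of natural pozzolan, x4 = kg of river sand, x5 = kg of silica fume.
Minimise 0.089x1 + 0.265x2 + 0.046x3 + 0.018x4 + 0.43x5 s.t.:
  0.99x1 + 1.24x2 + 0.44x3 + 0.02x4 + 1.7x5 ≥ 1.26   (28-day strength contribution)
  1x1 + 1x2 + 1x3 + 0.03x4 + 1x5 ≥ 1.33   (fines)
  x1, x2, x3, x4, x5 ≥ 0.
The optimal basis is {Portland cement, natural pozzolan}; metakaolin, river sand, silica fume drop out. There the 28-day strength contribution and fines constraints are tight.
Optimal quantities: Portland cement = 1.227 kg, natural pozzolan = 0.1031 kg.
Total cost: 0.089·1.227 + 0.046·0.1031 = 0.11395.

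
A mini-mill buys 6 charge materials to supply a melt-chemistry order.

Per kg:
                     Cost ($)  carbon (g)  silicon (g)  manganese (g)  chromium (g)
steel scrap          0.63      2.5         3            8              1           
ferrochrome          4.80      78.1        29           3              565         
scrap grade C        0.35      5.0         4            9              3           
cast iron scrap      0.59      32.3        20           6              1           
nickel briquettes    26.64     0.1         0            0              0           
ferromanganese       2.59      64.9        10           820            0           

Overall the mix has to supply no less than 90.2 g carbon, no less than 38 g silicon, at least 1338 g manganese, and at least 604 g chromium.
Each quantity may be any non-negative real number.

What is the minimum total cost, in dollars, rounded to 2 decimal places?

Treat it as an LP. Let x1 = kg of steel scrap, x2 = kg of ferrochrome, x3 = kg of scrap grade C, x4 = kg of cast iron scrap, x5 = kg of nickel briquettes, x6 = kg of ferromanganese.
Minimize 0.63x1 + 4.8x2 + 0.35x3 + 0.59x4 + 26.64x5 + 2.59x6 s.t.:
  2.5x1 + 78.1x2 + 5x3 + 32.3x4 + 0.1x5 + 64.9x6 ≥ 90.2   (carbon)
  3x1 + 29x2 + 4x3 + 20x4 + 10x6 ≥ 38   (silicon)
  8x1 + 3x2 + 9x3 + 6x4 + 820x6 ≥ 1338   (manganese)
  1x1 + 565x2 + 3x3 + 1x4 ≥ 604   (chromium)
  x1, x2, x3, x4, x5, x6 ≥ 0.
The optimal basis is {ferrochrome, ferromanganese}; steel scrap, scrap grade C, cast iron scrap, nickel briquettes drop out. Binding constraints: manganese and chromium.
So ferrochrome = 1.069 kg, ferromanganese = 1.628 kg.
Hence cost = 4.8·1.069 + 2.59·1.628 = $9.3477.

$9.35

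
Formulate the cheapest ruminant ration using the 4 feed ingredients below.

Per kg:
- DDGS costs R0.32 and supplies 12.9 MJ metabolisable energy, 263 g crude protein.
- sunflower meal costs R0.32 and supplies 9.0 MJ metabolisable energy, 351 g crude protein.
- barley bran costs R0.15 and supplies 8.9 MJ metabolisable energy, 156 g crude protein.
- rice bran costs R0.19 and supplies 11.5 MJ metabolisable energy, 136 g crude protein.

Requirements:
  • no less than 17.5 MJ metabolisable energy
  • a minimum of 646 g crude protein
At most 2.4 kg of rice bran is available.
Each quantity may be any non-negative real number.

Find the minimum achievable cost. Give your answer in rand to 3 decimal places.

Set it up as a linear program. Let x1 = kg of DDGS, x2 = kg of sunflower meal, x3 = kg of barley bran, x4 = kg of rice bran.
Minimize 0.32x1 + 0.32x2 + 0.15x3 + 0.19x4 subject to:
  12.9x1 + 9x2 + 8.9x3 + 11.5x4 ≥ 17.5   (metabolisable energy)
  263x1 + 351x2 + 156x3 + 136x4 ≥ 646   (crude protein)
  x4 ≤ 2.4
  x1, x2, x3, x4 ≥ 0.
The cheapest feasible vertex uses only sunflower meal, barley bran; DDGS, rice bran are not used. There the metabolisable energy and crude protein constraints are tight.
Solving gives x2 = 1.7556, x3 = 0.191.
Total cost: 0.32·1.7556 + 0.15·0.191 = 0.59044.

R0.590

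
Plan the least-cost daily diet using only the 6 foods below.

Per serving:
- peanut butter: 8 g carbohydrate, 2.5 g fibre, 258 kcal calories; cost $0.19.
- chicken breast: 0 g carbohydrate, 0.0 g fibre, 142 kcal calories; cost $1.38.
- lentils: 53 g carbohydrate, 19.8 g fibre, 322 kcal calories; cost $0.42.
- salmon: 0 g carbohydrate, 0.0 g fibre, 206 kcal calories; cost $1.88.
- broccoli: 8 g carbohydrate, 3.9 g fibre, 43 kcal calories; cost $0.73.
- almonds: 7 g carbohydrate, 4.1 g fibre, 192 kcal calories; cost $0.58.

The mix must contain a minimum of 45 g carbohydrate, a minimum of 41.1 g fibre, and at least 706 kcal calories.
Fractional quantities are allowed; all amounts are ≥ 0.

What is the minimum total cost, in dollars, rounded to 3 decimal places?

$0.896

This is a linear program. Let x1 = servings of peanut butter, x2 = servings of chicken breast, x3 = servings of lentils, x4 = servings of salmon, x5 = servings of broccoli, x6 = servings of almonds.
Minimize 0.19x1 + 1.38x2 + 0.42x3 + 1.88x4 + 0.73x5 + 0.58x6 subject to:
  8x1 + 53x3 + 8x5 + 7x6 ≥ 45   (carbohydrate)
  2.5x1 + 19.8x3 + 3.9x5 + 4.1x6 ≥ 41.1   (fibre)
  258x1 + 142x2 + 322x3 + 206x4 + 43x5 + 192x6 ≥ 706   (calories)
  x1, x2, x3, x4, x5, x6 ≥ 0.
The minimum-cost mix takes nothing from chicken breast, salmon, broccoli, almonds — only peanut butter, lentils. There the fibre and calories constraints are tight.
That vertex is x1 = 0.173, x3 = 2.054.
Objective = 0.19·0.173 + 0.42·2.054 = 0.89555.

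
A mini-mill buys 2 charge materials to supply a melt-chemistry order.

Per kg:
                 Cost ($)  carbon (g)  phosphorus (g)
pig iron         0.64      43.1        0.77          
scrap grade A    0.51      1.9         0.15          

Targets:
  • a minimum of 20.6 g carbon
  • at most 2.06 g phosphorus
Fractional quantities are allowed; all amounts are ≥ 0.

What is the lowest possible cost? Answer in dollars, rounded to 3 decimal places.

$0.306

Treat it as an LP. Let x1 = kg of pig iron, x2 = kg of scrap grade A.
Minimize 0.64x1 + 0.51x2 subject to:
  43.1x1 + 1.9x2 ≥ 20.6   (carbon)
  0.77x1 + 0.15x2 ≤ 2.06   (phosphorus)
  x1, x2 ≥ 0.
The minimum-cost mix takes nothing from scrap grade A — only pig iron. The carbon requirement is met with equality.
Optimal quantities: pig iron = 0.478 kg.
Hence cost = 0.64·0.478 = $0.30592.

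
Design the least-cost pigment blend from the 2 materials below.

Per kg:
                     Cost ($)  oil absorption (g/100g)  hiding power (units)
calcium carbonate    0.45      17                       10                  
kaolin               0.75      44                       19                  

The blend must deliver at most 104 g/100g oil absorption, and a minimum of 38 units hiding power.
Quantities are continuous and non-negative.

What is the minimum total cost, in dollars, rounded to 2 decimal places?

$1.50

Set it up as a linear program. Let x1 = kg of calcium carbonate, x2 = kg of kaolin.
min 0.45x1 + 0.75x2 subject to:
  17x1 + 44x2 ≤ 104   (oil absorption)
  10x1 + 19x2 ≥ 38   (hiding power)
  x1, x2 ≥ 0.
The optimal basis is {kaolin}; calcium carbonate drops out. Binding constraint: hiding power.
So kaolin = 2 kg.
Cost = 0.75·2 = 1.5000.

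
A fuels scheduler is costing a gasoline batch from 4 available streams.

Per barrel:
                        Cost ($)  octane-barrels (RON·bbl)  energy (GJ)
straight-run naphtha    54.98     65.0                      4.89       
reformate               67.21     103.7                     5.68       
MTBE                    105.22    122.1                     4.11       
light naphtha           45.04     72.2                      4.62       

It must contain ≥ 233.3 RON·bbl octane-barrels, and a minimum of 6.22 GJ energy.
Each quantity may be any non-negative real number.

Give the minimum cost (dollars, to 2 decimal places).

$145.54

Treat it as an LP. Let x1 = barrels of straight-run naphtha, x2 = barrels of reformate, x3 = barrels of MTBE, x4 = barrels of light naphtha.
Minimize 54.98x1 + 67.21x2 + 105.22x3 + 45.04x4 with:
  65x1 + 103.7x2 + 122.1x3 + 72.2x4 ≥ 233.3   (octane-barrels)
  4.89x1 + 5.68x2 + 4.11x3 + 4.62x4 ≥ 6.22   (energy)
  x1, x2, x3, x4 ≥ 0.
The cheapest feasible vertex uses only light naphtha; straight-run naphtha, reformate, MTBE are not used. The octane-barrels requirement is met with equality.
Optimal quantities: light naphtha = 3.2313 barrels.
Hence cost = 45.04·3.2313 = $145.5378.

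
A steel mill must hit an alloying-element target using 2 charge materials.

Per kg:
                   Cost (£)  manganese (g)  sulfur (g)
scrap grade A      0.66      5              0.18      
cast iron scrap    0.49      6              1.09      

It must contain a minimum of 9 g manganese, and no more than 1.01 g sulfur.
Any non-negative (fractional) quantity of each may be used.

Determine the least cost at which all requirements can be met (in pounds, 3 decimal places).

This is a linear program. Let x1 = kg of scrap grade A, x2 = kg of cast iron scrap.
Minimize 0.66x1 + 0.49x2 s.t.:
  5x1 + 6x2 ≥ 9   (manganese)
  0.18x1 + 1.09x2 ≤ 1.01   (sulfur)
  x1, x2 ≥ 0.
Both inputs are positive at the optimum. Binding constraints: manganese and sulfur.
So scrap grade A = 0.8581 kg, cast iron scrap = 0.7849 kg.
Cost = 0.66·0.8581 + 0.49·0.7849 = 0.95095.

£0.951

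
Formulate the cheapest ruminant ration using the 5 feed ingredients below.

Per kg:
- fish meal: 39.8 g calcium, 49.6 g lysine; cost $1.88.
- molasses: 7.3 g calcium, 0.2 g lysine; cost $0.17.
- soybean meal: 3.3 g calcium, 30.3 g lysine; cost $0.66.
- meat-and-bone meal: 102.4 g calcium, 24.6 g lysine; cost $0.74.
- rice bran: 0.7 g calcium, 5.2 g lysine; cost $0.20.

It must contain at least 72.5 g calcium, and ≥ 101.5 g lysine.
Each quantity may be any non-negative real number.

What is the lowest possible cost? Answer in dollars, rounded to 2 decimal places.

$2.34

Let x1 = kg of fish meal, x2 = kg of molasses, x3 = kg of soybean meal, x4 = kg of meat-and-bone meal, x5 = kg of rice bran.
min 1.88x1 + 0.17x2 + 0.66x3 + 0.74x4 + 0.2x5 subject to:
  39.8x1 + 7.3x2 + 3.3x3 + 102.4x4 + 0.7x5 ≥ 72.5   (calcium)
  49.6x1 + 0.2x2 + 30.3x3 + 24.6x4 + 5.2x5 ≥ 101.5   (lysine)
  x1, x2, x3, x4, x5 ≥ 0.
The optimal basis is {soybean meal, meat-and-bone meal}; fish meal, molasses, rice bran drop out. The calcium and lysine requirements are met with equality.
That vertex is x3 = 2.85, x4 = 0.6162.
Objective = 0.66·2.85 + 0.74·0.6162 = 2.3370.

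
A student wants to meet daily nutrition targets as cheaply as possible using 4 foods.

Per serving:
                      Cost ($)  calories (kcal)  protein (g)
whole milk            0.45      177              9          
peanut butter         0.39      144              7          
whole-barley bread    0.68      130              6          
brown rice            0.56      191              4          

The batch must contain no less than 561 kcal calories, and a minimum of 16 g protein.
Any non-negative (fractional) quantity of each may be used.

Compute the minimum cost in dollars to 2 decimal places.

Let x1 = servings of whole milk, x2 = servings of peanut butter, x3 = servings of whole-barley bread, x4 = servings of brown rice.
min 0.45x1 + 0.39x2 + 0.68x3 + 0.56x4 subject to:
  177x1 + 144x2 + 130x3 + 191x4 ≥ 561   (calories)
  9x1 + 7x2 + 6x3 + 4x4 ≥ 16   (protein)
  x1, x2, x3, x4 ≥ 0.
The cheapest feasible vertex uses only whole milk; peanut butter, whole-barley bread, brown rice are not used. Binding constraint: calories.
Optimal quantities: whole milk = 3.169 servings.
Cost = 0.45·3.169 = 1.4261.

$1.43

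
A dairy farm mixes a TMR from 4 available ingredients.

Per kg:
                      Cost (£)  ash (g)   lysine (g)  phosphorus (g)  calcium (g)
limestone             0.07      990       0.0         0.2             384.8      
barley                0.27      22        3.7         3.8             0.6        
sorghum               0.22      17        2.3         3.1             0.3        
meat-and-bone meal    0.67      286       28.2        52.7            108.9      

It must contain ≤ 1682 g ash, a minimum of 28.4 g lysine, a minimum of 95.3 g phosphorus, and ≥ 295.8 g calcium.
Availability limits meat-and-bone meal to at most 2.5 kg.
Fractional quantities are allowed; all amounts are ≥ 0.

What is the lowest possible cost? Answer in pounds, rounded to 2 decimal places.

£1.23

Let x1 = kg of limestone, x2 = kg of barley, x3 = kg of sorghum, x4 = kg of meat-and-bone meal.
Minimize 0.07x1 + 0.27x2 + 0.22x3 + 0.67x4 with:
  990x1 + 22x2 + 17x3 + 286x4 ≤ 1682   (ash)
  3.7x2 + 2.3x3 + 28.2x4 ≥ 28.4   (lysine)
  0.2x1 + 3.8x2 + 3.1x3 + 52.7x4 ≥ 95.3   (phosphorus)
  384.8x1 + 0.6x2 + 0.3x3 + 108.9x4 ≥ 295.8   (calcium)
  x4 ≤ 2.5
  x1, x2, x3, x4 ≥ 0.
The optimal basis is {limestone, meat-and-bone meal}; barley, sorghum drop out. The phosphorus and calcium requirements are met with equality.
Optimal quantities: limestone = 0.2572 kg, meat-and-bone meal = 1.807 kg.
Cost = 0.07·0.2572 + 0.67·1.807 = 1.2287.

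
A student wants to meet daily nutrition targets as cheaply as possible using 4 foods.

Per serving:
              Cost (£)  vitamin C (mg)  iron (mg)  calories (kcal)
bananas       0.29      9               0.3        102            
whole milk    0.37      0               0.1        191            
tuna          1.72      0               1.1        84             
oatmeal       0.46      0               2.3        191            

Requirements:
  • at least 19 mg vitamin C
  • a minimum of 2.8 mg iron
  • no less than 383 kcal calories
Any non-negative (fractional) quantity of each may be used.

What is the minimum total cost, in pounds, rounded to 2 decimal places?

£1.05

Let x1 = servings of bananas, x2 = servings of whole milk, x3 = servings of tuna, x4 = servings of oatmeal.
Minimise 0.29x1 + 0.37x2 + 1.72x3 + 0.46x4 subject to:
  9x1 ≥ 19   (vitamin C)
  0.3x1 + 0.1x2 + 1.1x3 + 2.3x4 ≥ 2.8   (iron)
  102x1 + 191x2 + 84x3 + 191x4 ≥ 383   (calories)
  x1, x2, x3, x4 ≥ 0.
At the optimum only bananas, oatmeal are positive (whole milk, tuna = 0). There the vitamin C and iron constraints are tight.
That vertex is x1 = 2.111, x4 = 0.942.
Objective = 0.29·2.111 + 0.46·0.942 = 1.0455.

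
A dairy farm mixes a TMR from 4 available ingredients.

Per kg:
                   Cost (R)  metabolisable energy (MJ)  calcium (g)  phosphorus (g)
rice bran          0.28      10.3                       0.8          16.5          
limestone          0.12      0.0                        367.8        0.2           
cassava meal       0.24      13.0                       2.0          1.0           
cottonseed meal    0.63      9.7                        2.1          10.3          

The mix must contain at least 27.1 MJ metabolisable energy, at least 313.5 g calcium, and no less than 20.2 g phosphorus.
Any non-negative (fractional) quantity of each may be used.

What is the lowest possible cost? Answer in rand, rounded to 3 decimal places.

Set it up as a linear program. Let x1 = kg of rice bran, x2 = kg of limestone, x3 = kg of cassava meal, x4 = kg of cottonseed meal.
min 0.28x1 + 0.12x2 + 0.24x3 + 0.63x4 subject to:
  10.3x1 + 13x3 + 9.7x4 ≥ 27.1   (metabolisable energy)
  0.8x1 + 367.8x2 + 2x3 + 2.1x4 ≥ 313.5   (calcium)
  16.5x1 + 0.2x2 + 1x3 + 10.3x4 ≥ 20.2   (phosphorus)
  x1, x2, x3, x4 ≥ 0.
The cheapest feasible vertex uses only rice bran, limestone, cassava meal; cottonseed meal is not used. There the metabolisable energy, calcium, phosphorus constraints are tight.
So rice bran = 1.143 kg, limestone = 0.8435 kg, cassava meal = 1.179 kg.
Total cost: 0.28·1.143 + 0.12·0.8435 + 0.24·1.179 = 0.70422.

R0.704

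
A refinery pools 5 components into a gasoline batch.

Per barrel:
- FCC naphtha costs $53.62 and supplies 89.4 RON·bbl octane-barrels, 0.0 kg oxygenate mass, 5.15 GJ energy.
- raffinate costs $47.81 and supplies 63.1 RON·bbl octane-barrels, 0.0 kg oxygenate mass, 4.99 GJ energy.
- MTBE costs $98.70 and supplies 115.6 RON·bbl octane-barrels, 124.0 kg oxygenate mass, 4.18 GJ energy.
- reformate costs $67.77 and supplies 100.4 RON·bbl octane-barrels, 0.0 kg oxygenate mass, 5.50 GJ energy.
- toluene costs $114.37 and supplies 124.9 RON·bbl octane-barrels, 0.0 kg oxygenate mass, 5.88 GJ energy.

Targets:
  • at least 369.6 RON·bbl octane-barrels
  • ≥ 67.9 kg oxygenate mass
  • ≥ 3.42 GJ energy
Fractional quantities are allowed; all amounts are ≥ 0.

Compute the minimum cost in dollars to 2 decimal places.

Set it up as a linear program. Let x1 = barrels of FCC naphtha, x2 = barrels of raffinate, x3 = barrels of MTBE, x4 = barrels of reformate, x5 = barrels of toluene.
min 53.62x1 + 47.81x2 + 98.7x3 + 67.77x4 + 114.37x5 s.t.:
  89.4x1 + 63.1x2 + 115.6x3 + 100.4x4 + 124.9x5 ≥ 369.6   (octane-barrels)
  124x3 ≥ 67.9   (oxygenate mass)
  5.15x1 + 4.99x2 + 4.18x3 + 5.5x4 + 5.88x5 ≥ 3.42   (energy)
  x1, x2, x3, x4, x5 ≥ 0.
At the optimum only FCC naphtha, MTBE are positive (raffinate, reformate, toluene = 0). The octane-barrels and oxygenate mass requirements are met with equality.
Solving gives x1 = 3.4262, x3 = 0.54758.
Hence cost = 53.62·3.4262 + 98.7·0.54758 = $237.7590.

$237.76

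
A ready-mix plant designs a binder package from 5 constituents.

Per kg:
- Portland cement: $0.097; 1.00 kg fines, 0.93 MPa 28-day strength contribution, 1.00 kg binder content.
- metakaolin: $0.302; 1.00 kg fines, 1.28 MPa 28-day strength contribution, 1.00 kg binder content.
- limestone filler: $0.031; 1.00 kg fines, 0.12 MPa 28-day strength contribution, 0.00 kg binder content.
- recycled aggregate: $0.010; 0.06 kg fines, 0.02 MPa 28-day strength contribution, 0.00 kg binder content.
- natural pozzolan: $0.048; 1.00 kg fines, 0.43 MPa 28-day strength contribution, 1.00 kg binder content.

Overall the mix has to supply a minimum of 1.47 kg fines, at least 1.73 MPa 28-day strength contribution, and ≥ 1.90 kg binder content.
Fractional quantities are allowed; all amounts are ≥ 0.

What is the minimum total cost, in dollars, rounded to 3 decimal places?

$0.181

Set it up as a linear program. Let x1 = kg of Portland cement, x2 = kg of metakaolin, x3 = kg of limestone filler, x4 = kg of recycled aggregate, x5 = kg of natural pozzolan.
Minimise 0.097x1 + 0.302x2 + 0.031x3 + 0.01x4 + 0.048x5 with:
  1x1 + 1x2 + 1x3 + 0.06x4 + 1x5 ≥ 1.47   (fines)
  0.93x1 + 1.28x2 + 0.12x3 + 0.02x4 + 0.43x5 ≥ 1.73   (28-day strength contribution)
  1x1 + 1x2 + 1x5 ≥ 1.9   (binder content)
  x1, x2, x3, x4, x5 ≥ 0.
The optimal basis is {Portland cement, natural pozzolan}; metakaolin, limestone filler, recycled aggregate drop out. There the 28-day strength contribution and binder content constraints are tight.
So Portland cement = 1.826 kg, natural pozzolan = 0.074 kg.
Objective = 0.097·1.826 + 0.048·0.074 = 0.18067.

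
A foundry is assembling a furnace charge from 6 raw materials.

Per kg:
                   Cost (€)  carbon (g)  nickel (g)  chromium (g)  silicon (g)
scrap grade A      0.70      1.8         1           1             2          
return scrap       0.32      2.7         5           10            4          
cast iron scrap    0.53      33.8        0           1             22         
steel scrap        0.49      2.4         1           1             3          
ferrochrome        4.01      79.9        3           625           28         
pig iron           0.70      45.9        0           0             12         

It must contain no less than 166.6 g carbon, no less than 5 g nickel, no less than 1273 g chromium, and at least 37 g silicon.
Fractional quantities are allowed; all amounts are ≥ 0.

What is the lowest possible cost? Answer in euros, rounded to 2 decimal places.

€8.23

This is a linear program. Let x1 = kg of scrap grade A, x2 = kg of return scrap, x3 = kg of cast iron scrap, x4 = kg of steel scrap, x5 = kg of ferrochrome, x6 = kg of pig iron.
Minimize 0.7x1 + 0.32x2 + 0.53x3 + 0.49x4 + 4.01x5 + 0.7x6 with:
  1.8x1 + 2.7x2 + 33.8x3 + 2.4x4 + 79.9x5 + 45.9x6 ≥ 166.6   (carbon)
  1x1 + 5x2 + 1x4 + 3x5 ≥ 5   (nickel)
  1x1 + 10x2 + 1x3 + 1x4 + 625x5 ≥ 1273   (chromium)
  2x1 + 4x2 + 22x3 + 3x4 + 28x5 + 12x6 ≥ 37   (silicon)
  x1, x2, x3, x4, x5, x6 ≥ 0.
The cheapest feasible vertex uses only ferrochrome, pig iron; scrap grade A, return scrap, cast iron scrap, steel scrap are not used. Binding constraints: carbon and chromium.
So ferrochrome = 2.037 kg, pig iron = 0.08409 kg.
Hence cost = 4.01·2.037 + 0.7·0.08409 = €8.2272.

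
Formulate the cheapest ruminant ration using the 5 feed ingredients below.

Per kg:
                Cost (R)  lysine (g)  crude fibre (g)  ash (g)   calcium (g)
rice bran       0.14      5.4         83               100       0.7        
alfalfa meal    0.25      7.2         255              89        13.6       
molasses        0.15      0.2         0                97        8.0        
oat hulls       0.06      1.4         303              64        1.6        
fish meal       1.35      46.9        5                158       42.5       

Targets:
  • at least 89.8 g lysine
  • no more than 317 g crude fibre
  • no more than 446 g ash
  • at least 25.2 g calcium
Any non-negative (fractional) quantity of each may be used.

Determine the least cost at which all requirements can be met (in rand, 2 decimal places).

Let x1 = kg of rice bran, x2 = kg of alfalfa meal, x3 = kg of molasses, x4 = kg of oat hulls, x5 = kg of fish meal.
Minimise 0.14x1 + 0.25x2 + 0.15x3 + 0.06x4 + 1.35x5 s.t.:
  5.4x1 + 7.2x2 + 0.2x3 + 1.4x4 + 46.9x5 ≥ 89.8   (lysine)
  83x1 + 255x2 + 303x4 + 5x5 ≤ 317   (crude fibre)
  100x1 + 89x2 + 97x3 + 64x4 + 158x5 ≤ 446   (ash)
  0.7x1 + 13.6x2 + 8x3 + 1.6x4 + 42.5x5 ≥ 25.2   (calcium)
  x1, x2, x3, x4, x5 ≥ 0.
The cheapest feasible vertex uses only rice bran, fish meal; alfalfa meal, molasses, oat hulls are not used. There the lysine and ash constraints are tight.
Optimal quantities: rice bran = 1.754 kg, fish meal = 1.713 kg.
Total cost: 0.14·1.754 + 1.35·1.713 = 2.5581.

R2.56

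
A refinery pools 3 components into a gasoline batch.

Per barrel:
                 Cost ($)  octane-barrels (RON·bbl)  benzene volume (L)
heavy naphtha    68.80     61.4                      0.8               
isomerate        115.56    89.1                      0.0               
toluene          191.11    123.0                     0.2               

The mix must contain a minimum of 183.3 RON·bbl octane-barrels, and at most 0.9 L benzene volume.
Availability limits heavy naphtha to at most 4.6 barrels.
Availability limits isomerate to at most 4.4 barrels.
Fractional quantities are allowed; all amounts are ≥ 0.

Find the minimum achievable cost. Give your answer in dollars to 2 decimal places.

$225.55

Let x1 = barrels of heavy naphtha, x2 = barrels of isomerate, x3 = barrels of toluene.
min 68.8x1 + 115.56x2 + 191.11x3 with:
  61.4x1 + 89.1x2 + 123x3 ≥ 183.3   (octane-barrels)
  0.8x1 + 0.2x3 ≤ 0.9   (benzene volume)
  x1 ≤ 4.6
  x2 ≤ 4.4
  x1, x2, x3 ≥ 0.
The optimal basis is {heavy naphtha, isomerate}; toluene drops out. The octane-barrels and benzene volume requirements are met with equality.
That vertex is x1 = 1.125, x2 = 1.282.
Total cost: 68.8·1.125 + 115.56·1.282 = 225.5479.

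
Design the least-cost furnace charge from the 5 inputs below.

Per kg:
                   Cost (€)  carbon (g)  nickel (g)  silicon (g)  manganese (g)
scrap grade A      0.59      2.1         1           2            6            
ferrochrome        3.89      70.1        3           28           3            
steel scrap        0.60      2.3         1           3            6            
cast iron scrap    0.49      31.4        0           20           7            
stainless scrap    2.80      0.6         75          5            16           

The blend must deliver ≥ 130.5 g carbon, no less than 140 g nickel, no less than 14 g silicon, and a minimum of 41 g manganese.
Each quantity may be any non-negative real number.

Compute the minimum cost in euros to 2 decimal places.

Treat it as an LP. Let x1 = kg of scrap grade A, x2 = kg of ferrochrome, x3 = kg of steel scrap, x4 = kg of cast iron scrap, x5 = kg of stainless scrap.
min 0.59x1 + 3.89x2 + 0.6x3 + 0.49x4 + 2.8x5 s.t.:
  2.1x1 + 70.1x2 + 2.3x3 + 31.4x4 + 0.6x5 ≥ 130.5   (carbon)
  1x1 + 3x2 + 1x3 + 75x5 ≥ 140   (nickel)
  2x1 + 28x2 + 3x3 + 20x4 + 5x5 ≥ 14   (silicon)
  6x1 + 3x2 + 6x3 + 7x4 + 16x5 ≥ 41   (manganese)
  x1, x2, x3, x4, x5 ≥ 0.
The cheapest feasible vertex uses only cast iron scrap, stainless scrap; scrap grade A, ferrochrome, steel scrap are not used. Binding constraints: carbon and nickel.
So cast iron scrap = 4.12 kg, stainless scrap = 1.867 kg.
Total cost: 0.49·4.12 + 2.8·1.867 = 7.2464.

€7.25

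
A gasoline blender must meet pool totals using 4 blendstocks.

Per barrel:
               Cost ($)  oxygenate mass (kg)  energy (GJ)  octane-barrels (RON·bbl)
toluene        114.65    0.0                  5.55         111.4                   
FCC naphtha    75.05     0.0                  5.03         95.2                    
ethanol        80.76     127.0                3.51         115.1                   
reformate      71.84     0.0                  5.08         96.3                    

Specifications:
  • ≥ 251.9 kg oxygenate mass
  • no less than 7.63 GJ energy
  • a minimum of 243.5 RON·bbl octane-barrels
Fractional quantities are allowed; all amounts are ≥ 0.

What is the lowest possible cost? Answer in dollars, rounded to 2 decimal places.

$171.26

Treat it as an LP. Let x1 = barrels of toluene, x2 = barrels of FCC naphtha, x3 = barrels of ethanol, x4 = barrels of reformate.
Minimize 114.65x1 + 75.05x2 + 80.76x3 + 71.84x4 with:
  127x3 ≥ 251.9   (oxygenate mass)
  5.55x1 + 5.03x2 + 3.51x3 + 5.08x4 ≥ 7.63   (energy)
  111.4x1 + 95.2x2 + 115.1x3 + 96.3x4 ≥ 243.5   (octane-barrels)
  x1, x2, x3, x4 ≥ 0.
The cheapest feasible vertex uses only ethanol, reformate; toluene, FCC naphtha are not used. Binding constraints: energy and octane-barrels.
So ethanol = 2.0358 barrels, reformate = 0.095373 barrels.
Total cost: 80.76·2.0358 + 71.84·0.095373 = 171.2628.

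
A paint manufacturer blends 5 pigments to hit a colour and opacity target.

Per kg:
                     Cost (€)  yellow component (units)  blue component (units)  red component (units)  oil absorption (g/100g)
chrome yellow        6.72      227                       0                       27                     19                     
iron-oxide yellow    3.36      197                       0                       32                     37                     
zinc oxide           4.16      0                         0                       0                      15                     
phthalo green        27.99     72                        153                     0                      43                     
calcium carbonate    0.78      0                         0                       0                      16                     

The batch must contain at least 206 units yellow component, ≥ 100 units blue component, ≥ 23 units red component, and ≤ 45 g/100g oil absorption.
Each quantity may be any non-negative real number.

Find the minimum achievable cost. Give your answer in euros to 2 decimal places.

€23.79

Set it up as a linear program. Let x1 = kg of chrome yellow, x2 = kg of iron-oxide yellow, x3 = kg of zinc oxide, x4 = kg of phthalo green, x5 = kg of calcium carbonate.
min 6.72x1 + 3.36x2 + 4.16x3 + 27.99x4 + 0.78x5 s.t.:
  227x1 + 197x2 + 72x4 ≥ 206   (yellow component)
  153x4 ≥ 100   (blue component)
  27x1 + 32x2 ≥ 23   (red component)
  19x1 + 37x2 + 15x3 + 43x4 + 16x5 ≤ 45   (oil absorption)
  x1, x2, x3, x4, x5 ≥ 0.
At the optimum only chrome yellow, iron-oxide yellow, phthalo green are positive (zinc oxide, calcium carbonate = 0). The blue component, red component, oil absorption requirements are met with equality.
Solving gives x1 = 0.7937, x2 = 0.04904, x4 = 0.6536.
Hence cost = 6.72·0.7937 + 3.36·0.04904 + 27.99·0.6536 = €23.7927.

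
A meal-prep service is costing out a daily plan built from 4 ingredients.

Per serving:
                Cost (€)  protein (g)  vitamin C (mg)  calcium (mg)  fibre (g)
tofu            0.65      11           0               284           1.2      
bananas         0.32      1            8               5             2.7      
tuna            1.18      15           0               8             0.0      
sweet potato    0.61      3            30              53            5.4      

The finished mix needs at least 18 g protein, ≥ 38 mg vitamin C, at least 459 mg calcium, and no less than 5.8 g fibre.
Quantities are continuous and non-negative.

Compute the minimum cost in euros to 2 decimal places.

Set it up as a linear program. Let x1 = servings of tofu, x2 = servings of bananas, x3 = servings of tuna, x4 = servings of sweet potato.
Minimise 0.65x1 + 0.32x2 + 1.18x3 + 0.61x4 subject to:
  11x1 + 1x2 + 15x3 + 3x4 ≥ 18   (protein)
  8x2 + 30x4 ≥ 38   (vitamin C)
  284x1 + 5x2 + 8x3 + 53x4 ≥ 459   (calcium)
  1.2x1 + 2.7x2 + 5.4x4 ≥ 5.8   (fibre)
  x1, x2, x3, x4 ≥ 0.
At the optimum only tofu, sweet potato are positive (bananas, tuna = 0). The vitamin C and calcium requirements are met with equality.
That vertex is x1 = 1.38, x4 = 1.267.
Cost = 0.65·1.38 + 0.61·1.267 = 1.6699.

€1.67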